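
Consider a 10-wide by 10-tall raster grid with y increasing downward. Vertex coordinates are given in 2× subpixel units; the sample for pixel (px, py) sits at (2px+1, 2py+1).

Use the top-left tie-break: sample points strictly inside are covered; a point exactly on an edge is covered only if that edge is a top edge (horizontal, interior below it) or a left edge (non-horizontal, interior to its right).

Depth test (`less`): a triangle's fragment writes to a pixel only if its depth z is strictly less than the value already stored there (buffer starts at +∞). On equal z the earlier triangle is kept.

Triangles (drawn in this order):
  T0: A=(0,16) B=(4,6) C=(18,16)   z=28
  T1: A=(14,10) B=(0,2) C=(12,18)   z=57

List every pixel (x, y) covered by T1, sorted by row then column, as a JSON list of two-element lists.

T0:
  2·area = 180
  edge (0, 16)→(4, 6): d=(4,-10) top-left  bias=+0
  edge (4, 6)→(18, 16): d=(14,10) right/bottom  bias=-1
  edge (18, 16)→(0, 16): d=(-18,0) right/bottom  bias=-1
    (2,3)@(5, 7): e=[14,4,162] → █
    (3,3)@(7, 7): e=[34,-16,162] → ·
    (1,4)@(3, 9): e=[2,52,126] → █
    (3,4)@(7, 9): e=[42,12,126] → █
    (4,4)@(9, 9): e=[62,-8,126] → ·
    (1,5)@(3, 11): e=[10,80,90] → █
    (4,5)@(9, 11): e=[70,20,90] → █
    (5,5)@(11, 11): e=[90,0,90] → ·  [on edge]
    (1,6)@(3, 13): e=[18,108,54] → █
    (5,6)@(11, 13): e=[98,28,54] → █
    (6,6)@(13, 13): e=[118,8,54] → █
    (7,6)@(15, 13): e=[138,-12,54] → ·
  covered (22 px):
    · · · · · · · · · ·
    · · · · · · · · · ·
    · · · · · · · · · ·
    · · █ · · · · · · ·
    · █ █ █ · · · · · ·
    · █ █ █ █ · · · · ·
    · █ █ █ █ █ █ · · ·
    █ █ █ █ █ █ █ █ · ·
    · · · · · · · · · ·
    · · · · · · · · · ·
T1:
  2·area = 128  (B↔C swapped to make it positive)
  edge (14, 10)→(12, 18): d=(-2,8) right/bottom  bias=-1
  edge (12, 18)→(0, 2): d=(-12,-16) top-left  bias=+0
  edge (0, 2)→(14, 10): d=(14,8) right/bottom  bias=-1
    (0,1)@(1, 3): e=[118,4,6] → █
    (1,1)@(3, 3): e=[102,36,-10] → ·
    (0,2)@(1, 5): e=[114,-20,34] → ·
    (1,2)@(3, 5): e=[98,12,18] → █
    (2,2)@(5, 5): e=[82,44,2] → █
    (3,2)@(7, 5): e=[66,76,-14] → ·
    (1,3)@(3, 7): e=[94,-12,46] → ·
    (2,3)@(5, 7): e=[78,20,30] → █
    (3,3)@(7, 7): e=[62,52,14] → █
    (4,3)@(9, 7): e=[46,84,-2] → ·
    (2,4)@(5, 9): e=[74,-4,58] → ·
    (3,4)@(7, 9): e=[58,28,42] → █
  covered (16 px):
    · · · · · · · · · ·
    █ · · · · · · · · ·
    · █ █ · · · · · · ·
    · · █ █ · · · · · ·
    · · · █ █ █ · · · ·
    · · · █ █ █ █ · · ·
    · · · · █ █ █ · · ·
    · · · · · █ · · · ·
    · · · · · · · · · ·
    · · · · · · · · · ·

Final: [[0,1],[1,2],[2,2],[2,3],[3,3],[3,4],[4,4],[5,4],[3,5],[4,5],[5,5],[6,5],[4,6],[5,6],[6,6],[5,7]]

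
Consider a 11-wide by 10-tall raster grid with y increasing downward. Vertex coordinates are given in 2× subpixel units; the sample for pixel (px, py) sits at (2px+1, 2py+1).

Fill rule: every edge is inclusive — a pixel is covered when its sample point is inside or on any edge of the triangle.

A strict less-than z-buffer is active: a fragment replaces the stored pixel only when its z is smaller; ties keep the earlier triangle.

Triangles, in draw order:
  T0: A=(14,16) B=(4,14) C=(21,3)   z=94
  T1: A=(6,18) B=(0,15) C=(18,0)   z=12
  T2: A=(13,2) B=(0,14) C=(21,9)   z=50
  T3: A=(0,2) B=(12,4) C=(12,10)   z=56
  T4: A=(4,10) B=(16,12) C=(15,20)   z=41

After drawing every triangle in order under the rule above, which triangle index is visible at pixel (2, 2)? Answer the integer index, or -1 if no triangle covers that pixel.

T0:
  2·area = 144
  edge (14, 16)→(4, 14): d=(-10,-2) inclusive
  edge (4, 14)→(21, 3): d=(17,-11) inclusive
  edge (21, 3)→(14, 16): d=(-7,13) inclusive
    (10,1)@(21, 3): e=[144,0,0] → █  [on edge]
    (9,2)@(19, 5): e=[120,12,12] → █
    (10,2)@(21, 5): e=[124,34,-14] → ·
    (7,3)@(15, 7): e=[92,2,50] → █
    (8,3)@(17, 7): e=[96,24,24] → █
    (9,3)@(19, 7): e=[100,46,-2] → ·
    (6,4)@(13, 9): e=[68,14,62] → █
    (9,4)@(19, 9): e=[80,80,-16] → ·
    (4,5)@(9, 11): e=[40,4,100] → █
    (5,5)@(11, 11): e=[44,26,74] → █
    (8,5)@(17, 11): e=[56,92,-4] → ·
    (3,6)@(7, 13): e=[16,16,112] → █
    (4,7)@(9, 15): e=[0,72,72] → █  [on edge]
    (9,8)@(19, 17): e=[0,216,-72] → ·  [on edge]
  covered (19 px):
    · · · · · · · · · · ·
    · · · · · · · · · · █
    · · · · · · · · · █ ·
    · · · · · · · █ █ · ·
    · · · · · · █ █ █ · ·
    · · · · █ █ █ █ · · ·
    · · · █ █ █ █ █ · · ·
    · · · · █ █ █ · · · ·
    · · · · · · · · · · ·
    · · · · · · · · · · ·
T1:
  2·area = 144
  edge (6, 18)→(0, 15): d=(-6,-3) inclusive
  edge (0, 15)→(18, 0): d=(18,-15) inclusive
  edge (18, 0)→(6, 18): d=(-12,18) inclusive
    (8,0)@(17, 1): e=[135,3,6] → █
    (9,0)@(19, 1): e=[141,33,-30] → ·
    (7,1)@(15, 3): e=[117,9,18] → █
    (8,1)@(17, 3): e=[123,39,-18] → ·
    (6,2)@(13, 5): e=[99,15,30] → █
    (7,2)@(15, 5): e=[105,45,-6] → ·
    (5,3)@(11, 7): e=[81,21,42] → █
    (7,3)@(15, 7): e=[93,81,-30] → ·
    (4,4)@(9, 9): e=[63,27,54] → █
    (6,4)@(13, 9): e=[75,87,-18] → ·
    (2,5)@(5, 11): e=[39,3,102] → █
    (3,5)@(7, 11): e=[45,33,66] → █
  covered (19 px):
    · · · · · · · · █ · ·
    · · · · · · · █ · · ·
    · · · · · · █ · · · ·
    · · · · · █ █ · · · ·
    · · · · █ █ · · · · ·
    · · █ █ █ · · · · · ·
    · █ █ █ █ · · · · · ·
    █ █ █ █ · · · · · · ·
    · · █ · · · · · · · ·
    · · · · · · · · · · ·
T2:
  2·area = 187  (B↔C swapped to make it positive)
  edge (13, 2)→(21, 9): d=(8,7) inclusive
  edge (21, 9)→(0, 14): d=(-21,5) inclusive
  edge (0, 14)→(13, 2): d=(13,-12) inclusive
    (6,1)@(13, 3): e=[8,166,13] → █
    (7,1)@(15, 3): e=[-6,156,37] → ·
    (5,2)@(11, 5): e=[38,134,15] → █
    (7,2)@(15, 5): e=[10,114,63] → █
    (8,2)@(17, 5): e=[-4,104,87] → ·
    (4,3)@(9, 7): e=[68,102,17] → █
    (8,3)@(17, 7): e=[12,62,113] → █
    (9,3)@(19, 7): e=[-2,52,137] → ·
    (3,4)@(7, 9): e=[98,70,19] → █
    (9,4)@(19, 9): e=[14,10,163] → █
    (10,4)@(21, 9): e=[0,0,187] → █  [on edge]
    (2,5)@(5, 11): e=[128,38,21] → █
  covered (22 px):
    · · · · · · · · · · ·
    · · · · · · █ · · · ·
    · · · · · █ █ █ · · ·
    · · · · █ █ █ █ █ · ·
    · · · █ █ █ █ █ █ █ █
    · · █ █ █ █ · · · · ·
    · █ · · · · · · · · ·
    · · · · · · · · · · ·
    · · · · · · · · · · ·
    · · · · · · · · · · ·
T3:
  2·area = 72
  edge (0, 2)→(12, 4): d=(12,2) inclusive
  edge (12, 4)→(12, 10): d=(0,6) inclusive
  edge (12, 10)→(0, 2): d=(-12,-8) inclusive
    (1,1)@(3, 3): e=[6,54,12] → █
    (2,1)@(5, 3): e=[2,42,28] → █
    (3,1)@(7, 3): e=[-2,30,44] → ·
    (1,2)@(3, 5): e=[30,54,-12] → ·
    (2,2)@(5, 5): e=[26,42,4] → █
    (3,2)@(7, 5): e=[22,30,20] → █
    (4,2)@(9, 5): e=[18,18,36] → █
    (5,2)@(11, 5): e=[14,6,52] → █
    (6,2)@(13, 5): e=[10,-6,68] → ·
    (2,3)@(5, 7): e=[50,42,-20] → ·
    (3,3)@(7, 7): e=[46,30,-4] → ·
    (4,3)@(9, 7): e=[42,18,12] → █
  covered (9 px):
    · · · · · · · · · · ·
    · █ █ · · · · · · · ·
    · · █ █ █ █ · · · · ·
    · · · · █ █ · · · · ·
    · · · · · █ · · · · ·
    · · · · · · · · · · ·
    · · · · · · · · · · ·
    · · · · · · · · · · ·
    · · · · · · · · · · ·
    · · · · · · · · · · ·
T4:
  2·area = 98
  edge (4, 10)→(16, 12): d=(12,2) inclusive
  edge (16, 12)→(15, 20): d=(-1,8) inclusive
  edge (15, 20)→(4, 10): d=(-11,-10) inclusive
    (3,5)@(7, 11): e=[6,73,19] → █
    (4,5)@(9, 11): e=[2,57,39] → █
    (5,5)@(11, 11): e=[-2,41,59] → ·
    (3,6)@(7, 13): e=[30,71,-3] → ·
    (4,6)@(9, 13): e=[26,55,17] → █
    (5,6)@(11, 13): e=[22,39,37] → █
    (6,6)@(13, 13): e=[18,23,57] → █
    (7,6)@(15, 13): e=[14,7,77] → █
    (8,6)@(17, 13): e=[10,-9,97] → ·
    (4,7)@(9, 15): e=[50,53,-5] → ·
    (5,7)@(11, 15): e=[46,37,15] → █
    (8,7)@(17, 15): e=[34,-11,75] → ·
  covered (12 px):
    · · · · · · · · · · ·
    · · · · · · · · · · ·
    · · · · · · · · · · ·
    · · · · · · · · · · ·
    · · · · · · · · · · ·
    · · · █ █ · · · · · ·
    · · · · █ █ █ █ · · ·
    · · · · · █ █ █ · · ·
    · · · · · · █ █ · · ·
    · · · · · · · █ · · ·

Z-buffer (winner per pixel, '.' = empty):
  . . . . . . . . 1 . .
  . 3 3 . . . 2 1 . . 0
  . . 3 3 3 2 1 2 . 0 .
  . . . . 2 1 1 2 2 . .
  . . . 2 1 1 2 2 2 2 2
  . . 1 1 1 2 0 0 . . .
  . 1 1 1 1 4 4 4 . . .
  1 1 1 1 0 4 4 4 . . .
  . . 1 . . . 4 4 . . .
  . . . . . . . 4 . . .

Final: 3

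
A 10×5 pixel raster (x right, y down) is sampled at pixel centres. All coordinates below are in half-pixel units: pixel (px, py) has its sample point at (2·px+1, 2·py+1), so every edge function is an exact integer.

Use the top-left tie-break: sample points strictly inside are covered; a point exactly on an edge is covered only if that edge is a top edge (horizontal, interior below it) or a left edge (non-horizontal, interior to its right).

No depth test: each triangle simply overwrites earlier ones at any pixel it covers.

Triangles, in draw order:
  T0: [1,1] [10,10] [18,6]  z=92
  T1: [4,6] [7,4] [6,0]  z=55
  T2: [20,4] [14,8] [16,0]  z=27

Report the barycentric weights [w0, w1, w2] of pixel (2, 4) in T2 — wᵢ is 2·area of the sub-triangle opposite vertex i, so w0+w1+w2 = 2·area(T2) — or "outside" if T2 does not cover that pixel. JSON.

T0:
  2·area = 108  (B↔C swapped to make it positive)
  edge (1, 1)→(18, 6): d=(17,5) right/bottom  bias=-1
  edge (18, 6)→(10, 10): d=(-8,4) right/bottom  bias=-1
  edge (10, 10)→(1, 1): d=(-9,-9) top-left  bias=+0
    (0,0)@(1, 1): e=[0,108,0] → .  [on edge]
    (1,1)@(3, 3): e=[24,84,0] → X  [on edge]
    (2,1)@(5, 3): e=[14,76,18] → X
    (3,1)@(7, 3): e=[4,68,36] → X
    (4,1)@(9, 3): e=[-6,60,54] → .
    (1,2)@(3, 5): e=[58,68,-18] → .
    (2,2)@(5, 5): e=[48,60,0] → X  [on edge]
    (4,2)@(9, 5): e=[28,44,36] → X
    (5,2)@(11, 5): e=[18,36,54] → X
    (6,2)@(13, 5): e=[8,28,72] → X
    (7,2)@(15, 5): e=[-2,20,90] → .
    (2,3)@(5, 7): e=[82,44,-18] → .
    (3,3)@(7, 7): e=[72,36,0] → X  [on edge]
    (4,4)@(9, 9): e=[96,12,0] → X  [on edge]
  covered (15 px):
    . . . . . . . . . .
    . X X X . . . . . .
    . . X X X X X . . .
    . . . X X X X X . .
    . . . . X X . . . .
T1:
  2·area = 14  (B↔C swapped to make it positive)
  edge (4, 6)→(6, 0): d=(2,-6) top-left  bias=+0
  edge (6, 0)→(7, 4): d=(1,4) right/bottom  bias=-1
  edge (7, 4)→(4, 6): d=(-3,2) right/bottom  bias=-1
    (2,1)@(5, 3): e=[0,7,7] → X  [on edge]
    (3,1)@(7, 3): e=[12,-1,3] → .
    (2,2)@(5, 5): e=[4,9,1] → X
    (3,2)@(7, 5): e=[16,1,-3] → .
    (2,3)@(5, 7): e=[8,11,-5] → .
    (1,4)@(3, 9): e=[0,21,-7] → .  [on edge]
  covered (2 px):
    . . . . . . . . . .
    . . X . . . . . . .
    . . X . . . . . . .
    . . . . . . . . . .
    . . . . . . . . . .
T2:
  2·area = 40
  edge (20, 4)→(14, 8): d=(-6,4) right/bottom  bias=-1
  edge (14, 8)→(16, 0): d=(2,-8) top-left  bias=+0
  edge (16, 0)→(20, 4): d=(4,4) right/bottom  bias=-1
    (8,0)@(17, 1): e=[30,10,0] → .  [on edge]
    (8,1)@(17, 3): e=[18,14,8] → X
    (9,1)@(19, 3): e=[10,30,0] → .  [on edge]
    (7,2)@(15, 5): e=[14,2,24] → X
    (9,2)@(19, 5): e=[-2,34,8] → .
    (7,3)@(15, 7): e=[2,6,32] → X
    (8,3)@(17, 7): e=[-6,22,24] → .
    (7,4)@(15, 9): e=[-10,10,40] → .
  covered (4 px):
    . . . . . . . . . .
    . . . . . . . . X .
    . . . . . . . X X .
    . . . . . . . X . .
    . . . . . . . . . .

Final: "outside"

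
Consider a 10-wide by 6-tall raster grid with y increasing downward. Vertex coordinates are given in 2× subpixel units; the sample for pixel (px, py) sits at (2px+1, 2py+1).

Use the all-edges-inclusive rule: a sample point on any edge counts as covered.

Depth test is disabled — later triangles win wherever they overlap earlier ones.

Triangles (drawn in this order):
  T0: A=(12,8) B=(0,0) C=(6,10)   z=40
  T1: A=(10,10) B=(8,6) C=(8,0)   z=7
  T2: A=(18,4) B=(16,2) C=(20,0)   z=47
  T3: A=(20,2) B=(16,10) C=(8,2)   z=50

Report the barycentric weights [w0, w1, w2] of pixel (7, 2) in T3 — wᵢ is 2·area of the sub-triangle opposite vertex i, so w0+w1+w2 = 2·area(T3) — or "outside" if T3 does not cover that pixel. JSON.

T0:
  2·area = 72  (B↔C swapped to make it positive)
  edge (12, 8)→(6, 10): d=(-6,2) inclusive
  edge (6, 10)→(0, 0): d=(-6,-10) inclusive
  edge (0, 0)→(12, 8): d=(12,8) inclusive
    (0,0)@(1, 1): e=[64,4,4] → #
    (1,0)@(3, 1): e=[60,24,-12] → ·
    (0,1)@(1, 3): e=[52,-8,28] → ·
    (1,1)@(3, 3): e=[48,12,12] → #
    (2,1)@(5, 3): e=[44,32,-4] → ·
    (1,2)@(3, 5): e=[36,0,36] → #  [on edge]
    (2,2)@(5, 5): e=[32,20,20] → #
    (3,2)@(7, 5): e=[28,40,4] → #
    (4,2)@(9, 5): e=[24,60,-12] → ·
    (1,3)@(3, 7): e=[24,-12,60] → ·
    (2,3)@(5, 7): e=[20,8,44] → #
    (4,3)@(9, 7): e=[12,48,12] → #
    (7,3)@(15, 7): e=[0,108,-36] → ·  [on edge]
    (4,4)@(9, 9): e=[0,36,36] → #  [on edge]
    (1,5)@(3, 11): e=[0,-36,108] → ·  [on edge]
  covered (10 px):
    # · · · · · · · · ·
    · # · · · · · · · ·
    · # # # · · · · · ·
    · · # # # · · · · ·
    · · · # # · · · · ·
    · · · · · · · · · ·
T1:
  2·area = 12
  edge (10, 10)→(8, 6): d=(-2,-4) inclusive
  edge (8, 6)→(8, 0): d=(0,-6) inclusive
  edge (8, 0)→(10, 10): d=(2,10) inclusive
    (4,2)@(9, 5): e=[6,6,0] → #  [on edge]
    (5,2)@(11, 5): e=[14,18,-20] → ·
    (4,3)@(9, 7): e=[2,6,4] → #
    (5,3)@(11, 7): e=[10,18,-16] → ·
    (4,4)@(9, 9): e=[-2,6,8] → ·
  covered (2 px):
    · · · · · · · · · ·
    · · · · · · · · · ·
    · · · · # · · · · ·
    · · · · # · · · · ·
    · · · · · · · · · ·
    · · · · · · · · · ·
T2:
  2·area = 12
  edge (18, 4)→(16, 2): d=(-2,-2) inclusive
  edge (16, 2)→(20, 0): d=(4,-2) inclusive
  edge (20, 0)→(18, 4): d=(-2,4) inclusive
    (7,0)@(15, 1): e=[0,-6,18] → ·  [on edge]
    (9,0)@(19, 1): e=[8,2,2] → #
    (8,1)@(17, 3): e=[0,6,6] → #  [on edge]
    (9,1)@(19, 3): e=[4,10,-2] → ·
    (8,2)@(17, 5): e=[-4,14,2] → ·
    (9,2)@(19, 5): e=[0,18,-6] → ·  [on edge]
  covered (2 px):
    · · · · · · · · · #
    · · · · · · · · # ·
    · · · · · · · · · ·
    · · · · · · · · · ·
    · · · · · · · · · ·
    · · · · · · · · · ·
T3:
  2·area = 96
  edge (20, 2)→(16, 10): d=(-4,8) inclusive
  edge (16, 10)→(8, 2): d=(-8,-8) inclusive
  edge (8, 2)→(20, 2): d=(12,0) inclusive
    (3,0)@(7, 1): e=[108,0,-12] → ·  [on edge]
    (4,1)@(9, 3): e=[84,0,12] → #  [on edge]
    (5,1)@(11, 3): e=[68,16,12] → #
    (6,1)@(13, 3): e=[52,32,12] → #
    (7,1)@(15, 3): e=[36,48,12] → #
    (8,1)@(17, 3): e=[20,64,12] → #
    (9,1)@(19, 3): e=[4,80,12] → #
    (4,2)@(9, 5): e=[76,-16,36] → ·
    (5,2)@(11, 5): e=[60,0,36] → #  [on edge]
    (9,2)@(19, 5): e=[-4,64,36] → ·
    (5,3)@(11, 7): e=[52,-16,60] → ·
    (6,3)@(13, 7): e=[36,0,60] → #  [on edge]
    (7,4)@(15, 9): e=[12,0,84] → #  [on edge]
    (8,5)@(17, 11): e=[-12,0,108] → ·  [on edge]
  covered (14 px):
    · · · · · · · · · ·
    · · · · # # # # # #
    · · · · · # # # # ·
    · · · · · · # # # ·
    · · · · · · · # · ·
    · · · · · · · · · ·

Result: [32,36,28]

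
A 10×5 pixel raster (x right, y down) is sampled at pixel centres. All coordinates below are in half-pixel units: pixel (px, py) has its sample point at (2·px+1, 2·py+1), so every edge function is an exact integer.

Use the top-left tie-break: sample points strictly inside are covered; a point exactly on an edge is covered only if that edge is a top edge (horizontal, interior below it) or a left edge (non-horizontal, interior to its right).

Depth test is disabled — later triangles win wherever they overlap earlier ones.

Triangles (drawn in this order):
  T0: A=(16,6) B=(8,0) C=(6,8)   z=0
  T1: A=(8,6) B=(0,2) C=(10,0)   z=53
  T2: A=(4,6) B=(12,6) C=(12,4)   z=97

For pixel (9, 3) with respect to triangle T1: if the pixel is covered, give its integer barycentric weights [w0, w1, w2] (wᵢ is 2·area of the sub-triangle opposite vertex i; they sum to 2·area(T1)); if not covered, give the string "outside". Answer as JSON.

T0:
  2·area = 76  (B↔C swapped to make it positive)
  edge (16, 6)→(6, 8): d=(-10,2) right/bottom  bias=-1
  edge (6, 8)→(8, 0): d=(2,-8) top-left  bias=+0
  edge (8, 0)→(16, 6): d=(8,6) right/bottom  bias=-1
    (4,0)@(9, 1): e=[64,10,2] → █
    (5,0)@(11, 1): e=[60,26,-10] → ·
    (4,1)@(9, 3): e=[44,14,18] → █
    (5,1)@(11, 3): e=[40,30,6] → █
    (6,1)@(13, 3): e=[36,46,-6] → ·
    (3,2)@(7, 5): e=[28,2,46] → █
    (6,2)@(13, 5): e=[16,50,10] → █
    (7,2)@(15, 5): e=[12,66,-2] → ·
    (3,3)@(7, 7): e=[8,6,62] → █
    (5,3)@(11, 7): e=[0,38,38] → ·  [on edge]
    (6,3)@(13, 7): e=[-4,54,26] → ·
    (0,4)@(1, 9): e=[0,-38,114] → ·  [on edge]
  covered (9 px):
    · · · · █ · · · · ·
    · · · · █ █ · · · ·
    · · · █ █ █ █ · · ·
    · · · █ █ · · · · ·
    · · · · · · · · · ·
T1:
  2·area = 56
  edge (8, 6)→(0, 2): d=(-8,-4) top-left  bias=+0
  edge (0, 2)→(10, 0): d=(10,-2) top-left  bias=+0
  edge (10, 0)→(8, 6): d=(-2,6) right/bottom  bias=-1
    (2,0)@(5, 1): e=[28,0,28] → █  [on edge]
    (3,0)@(7, 1): e=[36,4,16] → █
    (4,0)@(9, 1): e=[44,8,4] → █
    (5,0)@(11, 1): e=[52,12,-8] → ·
    (1,1)@(3, 3): e=[4,16,36] → █
    (4,1)@(9, 3): e=[28,28,0] → ·  [on edge]
    (1,2)@(3, 5): e=[-12,36,32] → ·
    (2,2)@(5, 5): e=[-4,40,20] → ·
    (3,2)@(7, 5): e=[4,44,8] → █
    (4,2)@(9, 5): e=[12,48,-4] → ·
    (3,3)@(7, 7): e=[-12,64,4] → ·
    (3,4)@(7, 9): e=[-28,84,0] → ·  [on edge]
  covered (7 px):
    · · █ █ █ · · · · ·
    · █ █ █ · · · · · ·
    · · · █ · · · · · ·
    · · · · · · · · · ·
    · · · · · · · · · ·
T2:
  2·area = 16  (B↔C swapped to make it positive)
  edge (4, 6)→(12, 4): d=(8,-2) top-left  bias=+0
  edge (12, 4)→(12, 6): d=(0,2) right/bottom  bias=-1
  edge (12, 6)→(4, 6): d=(-8,0) right/bottom  bias=-1
    (4,2)@(9, 5): e=[2,6,8] → █
    (5,2)@(11, 5): e=[6,2,8] → █
    (6,2)@(13, 5): e=[10,-2,8] → ·
    (4,3)@(9, 7): e=[18,6,-8] → ·
    (5,3)@(11, 7): e=[22,2,-8] → ·
  covered (2 px):
    · · · · · · · · · ·
    · · · · · · · · · ·
    · · · · █ █ · · · ·
    · · · · · · · · · ·
    · · · · · · · · · ·

Answer: "outside"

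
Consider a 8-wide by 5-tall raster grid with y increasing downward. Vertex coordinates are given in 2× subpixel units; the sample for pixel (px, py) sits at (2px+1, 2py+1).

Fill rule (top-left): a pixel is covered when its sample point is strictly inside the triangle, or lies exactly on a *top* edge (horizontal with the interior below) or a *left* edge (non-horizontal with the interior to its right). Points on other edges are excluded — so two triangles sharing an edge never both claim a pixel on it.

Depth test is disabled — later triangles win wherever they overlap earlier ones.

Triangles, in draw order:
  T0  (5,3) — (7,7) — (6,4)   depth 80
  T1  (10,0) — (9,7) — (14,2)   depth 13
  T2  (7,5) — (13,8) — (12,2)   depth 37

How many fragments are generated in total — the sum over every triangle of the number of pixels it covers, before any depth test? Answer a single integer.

T0:
  2·area = 2  (B↔C swapped to make it positive)
  edge (5, 3)→(6, 4): d=(1,1) right/bottom  bias=-1
  edge (6, 4)→(7, 7): d=(1,3) right/bottom  bias=-1
  edge (7, 7)→(5, 3): d=(-2,-4) top-left  bias=+0
    (1,0)@(3, 1): e=[0,6,-4] → ·  [on edge]
    (2,0)@(5, 1): e=[-2,0,4] → ·  [on edge]
    (2,1)@(5, 3): e=[0,2,0] → ·  [on edge]
    (3,2)@(7, 5): e=[0,-2,4] → ·  [on edge]
    (3,3)@(7, 7): e=[2,0,0] → ·  [on edge]
    (4,3)@(9, 7): e=[0,-6,8] → ·  [on edge]
    (5,4)@(11, 9): e=[0,-10,12] → ·  [on edge]
  covered (0 px):
    · · · · · · · ·
    · · · · · · · ·
    · · · · · · · ·
    · · · · · · · ·
    · · · · · · · ·
T1:
  2·area = 30  (B↔C swapped to make it positive)
  edge (10, 0)→(14, 2): d=(4,2) right/bottom  bias=-1
  edge (14, 2)→(9, 7): d=(-5,5) right/bottom  bias=-1
  edge (9, 7)→(10, 0): d=(1,-7) top-left  bias=+0
    (5,0)@(11, 1): e=[2,20,8] → #
    (6,0)@(13, 1): e=[-2,10,22] → ·
    (7,0)@(15, 1): e=[-6,0,36] → ·  [on edge]
    (5,1)@(11, 3): e=[10,10,10] → #
    (6,1)@(13, 3): e=[6,0,24] → ·  [on edge]
    (5,2)@(11, 5): e=[18,0,12] → ·  [on edge]
    (4,3)@(9, 7): e=[30,0,0] → ·  [on edge]
    (3,4)@(7, 9): e=[42,0,-12] → ·  [on edge]
  covered (2 px):
    · · · · · # · ·
    · · · · · # · ·
    · · · · · · · ·
    · · · · · · · ·
    · · · · · · · ·
T2:
  2·area = 33  (B↔C swapped to make it positive)
  edge (7, 5)→(12, 2): d=(5,-3) top-left  bias=+0
  edge (12, 2)→(13, 8): d=(1,6) right/bottom  bias=-1
  edge (13, 8)→(7, 5): d=(-6,-3) top-left  bias=+0
    (1,1)@(3, 3): e=[-22,55,0] → ·  [on edge]
    (5,1)@(11, 3): e=[2,7,24] → #
    (6,1)@(13, 3): e=[8,-5,30] → ·
    (3,2)@(7, 5): e=[0,33,0] → #  [on edge]
    (4,2)@(9, 5): e=[6,21,6] → #
    (6,2)@(13, 5): e=[18,-3,18] → ·
    (3,3)@(7, 7): e=[10,35,-12] → ·
    (4,3)@(9, 7): e=[16,23,-6] → ·
    (5,3)@(11, 7): e=[22,11,0] → #  [on edge]
    (6,3)@(13, 7): e=[28,-1,6] → ·
    (5,4)@(11, 9): e=[32,13,-12] → ·
    (7,4)@(15, 9): e=[44,-11,0] → ·  [on edge]
  covered (5 px):
    · · · · · · · ·
    · · · · · # · ·
    · · · # # # · ·
    · · · · · # · ·
    · · · · · · · ·

Result: 7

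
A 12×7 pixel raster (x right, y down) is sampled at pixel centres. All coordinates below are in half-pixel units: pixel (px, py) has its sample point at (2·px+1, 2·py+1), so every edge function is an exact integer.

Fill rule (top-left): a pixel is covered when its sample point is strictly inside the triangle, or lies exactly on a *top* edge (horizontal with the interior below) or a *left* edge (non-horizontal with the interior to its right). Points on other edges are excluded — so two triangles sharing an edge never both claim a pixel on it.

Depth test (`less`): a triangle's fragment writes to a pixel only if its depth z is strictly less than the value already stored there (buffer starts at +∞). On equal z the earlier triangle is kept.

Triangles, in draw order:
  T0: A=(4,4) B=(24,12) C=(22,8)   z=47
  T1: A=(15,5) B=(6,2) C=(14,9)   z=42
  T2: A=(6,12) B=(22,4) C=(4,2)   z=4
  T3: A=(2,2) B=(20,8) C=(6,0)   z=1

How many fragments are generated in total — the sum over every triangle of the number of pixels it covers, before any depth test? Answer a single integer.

T0:
  2·area = 64  (B↔C swapped to make it positive)
  edge (4, 4)→(22, 8): d=(18,4) right/bottom  bias=-1
  edge (22, 8)→(24, 12): d=(2,4) right/bottom  bias=-1
  edge (24, 12)→(4, 4): d=(-20,-8) top-left  bias=+0
    (3,2)@(7, 5): e=[6,54,4] → █
    (4,2)@(9, 5): e=[-2,46,20] → ·
    (3,3)@(7, 7): e=[42,58,-36] → ·
    (6,3)@(13, 7): e=[18,34,12] → █
    (7,3)@(15, 7): e=[10,26,28] → █
    (8,3)@(17, 7): e=[2,18,44] → █
    (9,3)@(19, 7): e=[-6,10,60] → ·
    (6,4)@(13, 9): e=[54,38,-28] → ·
    (7,4)@(15, 9): e=[46,30,-12] → ·
    (8,4)@(17, 9): e=[38,22,4] → █
    (9,4)@(19, 9): e=[30,14,20] → █
    (10,4)@(21, 9): e=[22,6,36] → █
  covered (8 px):
    · · · · · · · · · · · ·
    · · · · · · · · · · · ·
    · · · █ · · · · · · · ·
    · · · · · · █ █ █ · · ·
    · · · · · · · · █ █ █ ·
    · · · · · · · · · · · █
    · · · · · · · · · · · ·
T1:
  2·area = 39  (B↔C swapped to make it positive)
  edge (15, 5)→(14, 9): d=(-1,4) right/bottom  bias=-1
  edge (14, 9)→(6, 2): d=(-8,-7) top-left  bias=+0
  edge (6, 2)→(15, 5): d=(9,3) right/bottom  bias=-1
    (1,0)@(3, 1): e=[52,-13,0] → ·  [on edge]
    (4,1)@(9, 3): e=[26,13,0] → ·  [on edge]
    (5,2)@(11, 5): e=[16,11,12] → █
    (6,2)@(13, 5): e=[8,25,6] → █
    (7,2)@(15, 5): e=[0,39,0] → ·  [on edge]
    (5,3)@(11, 7): e=[14,-5,30] → ·
    (6,3)@(13, 7): e=[6,9,24] → █
    (7,3)@(15, 7): e=[-2,23,18] → ·
    (10,3)@(21, 7): e=[-26,65,0] → ·  [on edge]
    (6,4)@(13, 9): e=[4,-7,42] → ·
    (6,6)@(13, 13): e=[0,-39,78] → ·  [on edge]
  covered (3 px):
    · · · · · · · · · · · ·
    · · · · · · · · · · · ·
    · · · · · █ █ · · · · ·
    · · · · · · █ · · · · ·
    · · · · · · · · · · · ·
    · · · · · · · · · · · ·
    · · · · · · · · · · · ·
T2:
  2·area = 176  (B↔C swapped to make it positive)
  edge (6, 12)→(4, 2): d=(-2,-10) top-left  bias=+0
  edge (4, 2)→(22, 4): d=(18,2) right/bottom  bias=-1
  edge (22, 4)→(6, 12): d=(-16,8) right/bottom  bias=-1
    (2,1)@(5, 3): e=[8,16,152] → █
    (3,1)@(7, 3): e=[28,12,136] → █
    (4,1)@(9, 3): e=[48,8,120] → █
    (5,1)@(11, 3): e=[68,4,104] → █
    (6,1)@(13, 3): e=[88,0,88] → ·  [on edge]
    (2,2)@(5, 5): e=[4,52,120] → █
    (6,2)@(13, 5): e=[84,36,56] → █
    (7,2)@(15, 5): e=[104,32,40] → █
    (8,2)@(17, 5): e=[124,28,24] → █
    (9,2)@(19, 5): e=[144,24,8] → █
    (10,2)@(21, 5): e=[164,20,-8] → ·
    (2,3)@(5, 7): e=[0,88,88] → █  [on edge]
  covered (22 px):
    · · · · · · · · · · · ·
    · · █ █ █ █ · · · · · ·
    · · █ █ █ █ █ █ █ █ · ·
    · · █ █ █ █ █ █ · · · ·
    · · · █ █ █ · · · · · ·
    · · · █ · · · · · · · ·
    · · · · · · · · · · · ·
T3:
  2·area = 60  (B↔C swapped to make it positive)
  edge (2, 2)→(6, 0): d=(4,-2) top-left  bias=+0
  edge (6, 0)→(20, 8): d=(14,8) right/bottom  bias=-1
  edge (20, 8)→(2, 2): d=(-18,-6) top-left  bias=+0
    (2,0)@(5, 1): e=[2,22,36] → █
    (3,0)@(7, 1): e=[6,6,48] → █
    (4,0)@(9, 1): e=[10,-10,60] → ·
    (2,1)@(5, 3): e=[10,50,0] → █  [on edge]
    (4,1)@(9, 3): e=[18,18,24] → █
    (5,1)@(11, 3): e=[22,2,36] → █
    (6,1)@(13, 3): e=[26,-14,48] → ·
    (2,2)@(5, 5): e=[18,78,-36] → ·
    (3,2)@(7, 5): e=[22,62,-24] → ·
    (4,2)@(9, 5): e=[26,46,-12] → ·
    (5,2)@(11, 5): e=[30,30,0] → █  [on edge]
    (6,2)@(13, 5): e=[34,14,12] → █
    (8,3)@(17, 7): e=[50,10,0] → █  [on edge]
    (11,4)@(23, 9): e=[70,-10,0] → ·  [on edge]
  covered (9 px):
    · · █ █ · · · · · · · ·
    · · █ █ █ █ · · · · · ·
    · · · · · █ █ · · · · ·
    · · · · · · · · █ · · ·
    · · · · · · · · · · · ·
    · · · · · · · · · · · ·
    · · · · · · · · · · · ·

Result: 42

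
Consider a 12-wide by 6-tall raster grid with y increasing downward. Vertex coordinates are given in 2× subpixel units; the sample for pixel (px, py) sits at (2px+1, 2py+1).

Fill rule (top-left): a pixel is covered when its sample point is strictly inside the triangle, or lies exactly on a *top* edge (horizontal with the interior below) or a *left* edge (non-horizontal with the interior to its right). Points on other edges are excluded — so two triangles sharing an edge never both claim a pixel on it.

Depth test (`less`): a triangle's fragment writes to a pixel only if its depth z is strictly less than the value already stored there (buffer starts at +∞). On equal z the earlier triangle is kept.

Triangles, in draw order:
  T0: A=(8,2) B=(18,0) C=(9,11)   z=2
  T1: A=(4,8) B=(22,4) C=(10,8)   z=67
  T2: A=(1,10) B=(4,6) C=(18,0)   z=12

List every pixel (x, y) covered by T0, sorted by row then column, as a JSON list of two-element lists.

T0:
  2·area = 92
  edge (8, 2)→(18, 0): d=(10,-2) top-left  bias=+0
  edge (18, 0)→(9, 11): d=(-9,11) right/bottom  bias=-1
  edge (9, 11)→(8, 2): d=(-1,-9) top-left  bias=+0
    (6,0)@(13, 1): e=[0,46,46] → █  [on edge]
    (7,0)@(15, 1): e=[4,24,64] → █
    (8,0)@(17, 1): e=[8,2,82] → █
    (9,0)@(19, 1): e=[12,-20,100] → ·
    (1,1)@(3, 3): e=[0,138,-46] → ·  [on edge]
    (4,1)@(9, 3): e=[12,72,8] → █
    (5,1)@(11, 3): e=[16,50,26] → █
    (8,1)@(17, 3): e=[28,-16,80] → ·
    (4,2)@(9, 5): e=[32,54,6] → █
    (7,2)@(15, 5): e=[44,-12,60] → ·
    (4,3)@(9, 7): e=[52,36,4] → █
    (6,3)@(13, 7): e=[60,-8,40] → ·
    (4,5)@(9, 11): e=[92,0,0] → ·  [on edge]
  covered (13 px):
    · · · · · · █ █ █ · · ·
    · · · · █ █ █ █ · · · ·
    · · · · █ █ █ · · · · ·
    · · · · █ █ · · · · · ·
    · · · · █ · · · · · · ·
    · · · · · · · · · · · ·
T1:
  2·area = 24
  edge (4, 8)→(22, 4): d=(18,-4) top-left  bias=+0
  edge (22, 4)→(10, 8): d=(-12,4) right/bottom  bias=-1
  edge (10, 8)→(4, 8): d=(-6,0) right/bottom  bias=-1
    (9,2)@(19, 5): e=[6,0,18] → ·  [on edge]
    (4,3)@(9, 7): e=[2,16,6] → █
    (5,3)@(11, 7): e=[10,8,6] → █
    (6,3)@(13, 7): e=[18,0,6] → ·  [on edge]
    (3,4)@(7, 9): e=[30,0,-6] → ·  [on edge]
    (4,4)@(9, 9): e=[38,-8,-6] → ·
    (5,4)@(11, 9): e=[46,-16,-6] → ·
    (0,5)@(1, 11): e=[42,0,-18] → ·  [on edge]
  covered (2 px):
    · · · · · · · · · · · ·
    · · · · · · · · · · · ·
    · · · · · · · · · · · ·
    · · · · █ █ · · · · · ·
    · · · · · · · · · · · ·
    · · · · · · · · · · · ·
T2:
  2·area = 38
  edge (1, 10)→(4, 6): d=(3,-4) top-left  bias=+0
  edge (4, 6)→(18, 0): d=(14,-6) top-left  bias=+0
  edge (18, 0)→(1, 10): d=(-17,10) right/bottom  bias=-1
    (5,1)@(11, 3): e=[19,0,19] → █  [on edge]
    (6,1)@(13, 3): e=[27,12,-1] → ·
    (3,2)@(7, 5): e=[9,4,25] → █
    (4,2)@(9, 5): e=[17,16,5] → █
    (5,2)@(11, 5): e=[25,28,-15] → ·
    (2,3)@(5, 7): e=[7,20,11] → █
    (3,3)@(7, 7): e=[15,32,-9] → ·
    (4,3)@(9, 7): e=[23,44,-29] → ·
    (2,4)@(5, 9): e=[13,48,-23] → ·
  covered (4 px):
    · · · · · · · · · · · ·
    · · · · · █ · · · · · ·
    · · · █ █ · · · · · · ·
    · · █ · · · · · · · · ·
    · · · · · · · · · · · ·
    · · · · · · · · · · · ·

Final: [[6,0],[7,0],[8,0],[4,1],[5,1],[6,1],[7,1],[4,2],[5,2],[6,2],[4,3],[5,3],[4,4]]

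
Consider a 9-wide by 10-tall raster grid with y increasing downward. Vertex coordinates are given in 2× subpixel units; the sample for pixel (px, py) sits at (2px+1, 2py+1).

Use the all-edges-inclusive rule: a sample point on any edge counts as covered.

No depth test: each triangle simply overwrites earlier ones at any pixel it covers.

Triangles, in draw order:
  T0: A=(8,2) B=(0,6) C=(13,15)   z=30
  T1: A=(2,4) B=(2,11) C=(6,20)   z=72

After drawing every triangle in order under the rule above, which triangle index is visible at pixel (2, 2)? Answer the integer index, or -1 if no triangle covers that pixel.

T0:
  2·area = 124  (B↔C swapped to make it positive)
  edge (8, 2)→(13, 15): d=(5,13) inclusive
  edge (13, 15)→(0, 6): d=(-13,-9) inclusive
  edge (0, 6)→(8, 2): d=(8,-4) inclusive
    (3,1)@(7, 3): e=[18,102,4] → █
    (4,1)@(9, 3): e=[-8,120,12] → ·
    (1,2)@(3, 5): e=[80,40,4] → █
    (2,2)@(5, 5): e=[54,58,12] → █
    (4,2)@(9, 5): e=[2,94,28] → █
    (5,2)@(11, 5): e=[-24,112,36] → ·
    (1,3)@(3, 7): e=[90,14,20] → █
    (5,3)@(11, 7): e=[-14,86,52] → ·
    (1,4)@(3, 9): e=[100,-12,36] → ·
    (2,4)@(5, 9): e=[74,6,44] → █
    (5,4)@(11, 9): e=[-4,60,68] → ·
    (2,5)@(5, 11): e=[84,-20,60] → ·
    (6,7)@(13, 15): e=[0,0,124] → █  [on edge]
  covered (16 px):
    · · · · · · · · ·
    · · · █ · · · · ·
    · █ █ █ █ · · · ·
    · █ █ █ █ · · · ·
    · · █ █ █ · · · ·
    · · · · █ █ · · ·
    · · · · · █ · · ·
    · · · · · · █ · ·
    · · · · · · · · ·
    · · · · · · · · ·
T1:
  2·area = 28  (B↔C swapped to make it positive)
  edge (2, 4)→(6, 20): d=(4,16) inclusive
  edge (6, 20)→(2, 11): d=(-4,-9) inclusive
  edge (2, 11)→(2, 4): d=(0,-7) inclusive
    (1,4)@(3, 9): e=[4,17,7] → █
    (2,4)@(5, 9): e=[-28,35,21] → ·
    (1,5)@(3, 11): e=[12,9,7] → █
    (2,5)@(5, 11): e=[-20,27,21] → ·
    (1,6)@(3, 13): e=[20,1,7] → █
    (2,6)@(5, 13): e=[-12,19,21] → ·
    (1,7)@(3, 15): e=[28,-7,7] → ·
    (2,8)@(5, 17): e=[4,3,21] → █
    (3,8)@(7, 17): e=[-28,21,35] → ·
    (2,9)@(5, 19): e=[12,-5,21] → ·
  covered (4 px):
    · · · · · · · · ·
    · · · · · · · · ·
    · · · · · · · · ·
    · · · · · · · · ·
    · █ · · · · · · ·
    · █ · · · · · · ·
    · █ · · · · · · ·
    · · · · · · · · ·
    · · █ · · · · · ·
    · · · · · · · · ·

Z-buffer (winner per pixel, '.' = empty):
  . . . . . . . . .
  . . . 0 . . . . .
  . 0 0 0 0 . . . .
  . 0 0 0 0 . . . .
  . 1 0 0 0 . . . .
  . 1 . . 0 0 . . .
  . 1 . . . 0 . . .
  . . . . . . 0 . .
  . . 1 . . . . . .
  . . . . . . . . .

Answer: 0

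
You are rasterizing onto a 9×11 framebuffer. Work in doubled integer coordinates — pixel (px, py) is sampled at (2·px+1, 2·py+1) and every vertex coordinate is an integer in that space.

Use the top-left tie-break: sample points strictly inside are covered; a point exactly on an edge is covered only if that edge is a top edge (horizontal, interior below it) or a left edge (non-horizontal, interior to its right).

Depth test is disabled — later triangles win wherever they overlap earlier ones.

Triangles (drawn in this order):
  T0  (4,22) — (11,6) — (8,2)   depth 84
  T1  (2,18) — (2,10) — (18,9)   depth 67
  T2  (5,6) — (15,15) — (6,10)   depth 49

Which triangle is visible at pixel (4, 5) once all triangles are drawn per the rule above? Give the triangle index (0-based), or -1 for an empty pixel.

T0:
  2·area = 76  (B↔C swapped to make it positive)
  edge (4, 22)→(8, 2): d=(4,-20) top-left  bias=+0
  edge (8, 2)→(11, 6): d=(3,4) right/bottom  bias=-1
  edge (11, 6)→(4, 22): d=(-7,16) right/bottom  bias=-1
    (4,2)@(9, 5): e=[32,5,39] → #
    (5,2)@(11, 5): e=[72,-3,7] → ·
    (3,3)@(7, 7): e=[0,19,57] → #  [on edge]
    (5,3)@(11, 7): e=[80,3,-7] → ·
    (3,4)@(7, 9): e=[8,25,43] → #
    (5,4)@(11, 9): e=[88,9,-21] → ·
    (3,5)@(7, 11): e=[16,31,29] → #
    (4,5)@(9, 11): e=[56,23,-3] → ·
    (3,6)@(7, 13): e=[24,37,15] → #
    (4,6)@(9, 13): e=[64,29,-17] → ·
    (3,7)@(7, 15): e=[32,43,1] → #
    (4,7)@(9, 15): e=[72,35,-31] → ·
    (2,8)@(5, 17): e=[0,57,19] → #  [on edge]
  covered (10 px):
    · · · · · · · · ·
    · · · · · · · · ·
    · · · · # · · · ·
    · · · # # · · · ·
    · · · # # · · · ·
    · · · # · · · · ·
    · · · # · · · · ·
    · · · # · · · · ·
    · · # · · · · · ·
    · · # · · · · · ·
    · · · · · · · · ·
T1:
  2·area = 128
  edge (2, 18)→(2, 10): d=(0,-8) top-left  bias=+0
  edge (2, 10)→(18, 9): d=(16,-1) top-left  bias=+0
  edge (18, 9)→(2, 18): d=(-16,9) right/bottom  bias=-1
    (1,5)@(3, 11): e=[8,17,103] → #
    (2,5)@(5, 11): e=[24,19,85] → #
    (3,5)@(7, 11): e=[40,21,67] → #
    (4,5)@(9, 11): e=[56,23,49] → #
    (5,5)@(11, 11): e=[72,25,31] → #
    (6,5)@(13, 11): e=[88,27,13] → #
    (7,5)@(15, 11): e=[104,29,-5] → ·
    (1,6)@(3, 13): e=[8,49,71] → #
    (5,6)@(11, 13): e=[72,57,-1] → ·
    (6,6)@(13, 13): e=[88,59,-19] → ·
    (1,7)@(3, 15): e=[8,81,39] → #
    (4,7)@(9, 15): e=[56,87,-15] → ·
  covered (14 px):
    · · · · · · · · ·
    · · · · · · · · ·
    · · · · · · · · ·
    · · · · · · · · ·
    · · · · · · · · ·
    · # # # # # # · ·
    · # # # # · · · ·
    · # # # · · · · ·
    · # · · · · · · ·
    · · · · · · · · ·
    · · · · · · · · ·
T2:
  2·area = 31
  edge (5, 6)→(15, 15): d=(10,9) right/bottom  bias=-1
  edge (15, 15)→(6, 10): d=(-9,-5) top-left  bias=+0
  edge (6, 10)→(5, 6): d=(-1,-4) top-left  bias=+0
    (3,4)@(7, 9): e=[12,14,5] → #
    (4,4)@(9, 9): e=[-6,24,13] → ·
    (3,5)@(7, 11): e=[32,-4,3] → ·
    (4,5)@(9, 11): e=[14,6,11] → #
    (5,5)@(11, 11): e=[-4,16,19] → ·
    (4,6)@(9, 13): e=[34,-12,9] → ·
    (7,7)@(15, 15): e=[0,0,31] → ·  [on edge]
  covered (2 px):
    · · · · · · · · ·
    · · · · · · · · ·
    · · · · · · · · ·
    · · · · · · · · ·
    · · · # · · · · ·
    · · · · # · · · ·
    · · · · · · · · ·
    · · · · · · · · ·
    · · · · · · · · ·
    · · · · · · · · ·
    · · · · · · · · ·

Z-buffer (winner per pixel, '.' = empty):
  . . . . . . . . .
  . . . . . . . . .
  . . . . 0 . . . .
  . . . 0 0 . . . .
  . . . 2 0 . . . .
  . 1 1 1 2 1 1 . .
  . 1 1 1 1 . . . .
  . 1 1 1 . . . . .
  . 1 0 . . . . . .
  . . 0 . . . . . .
  . . . . . . . . .

Answer: 2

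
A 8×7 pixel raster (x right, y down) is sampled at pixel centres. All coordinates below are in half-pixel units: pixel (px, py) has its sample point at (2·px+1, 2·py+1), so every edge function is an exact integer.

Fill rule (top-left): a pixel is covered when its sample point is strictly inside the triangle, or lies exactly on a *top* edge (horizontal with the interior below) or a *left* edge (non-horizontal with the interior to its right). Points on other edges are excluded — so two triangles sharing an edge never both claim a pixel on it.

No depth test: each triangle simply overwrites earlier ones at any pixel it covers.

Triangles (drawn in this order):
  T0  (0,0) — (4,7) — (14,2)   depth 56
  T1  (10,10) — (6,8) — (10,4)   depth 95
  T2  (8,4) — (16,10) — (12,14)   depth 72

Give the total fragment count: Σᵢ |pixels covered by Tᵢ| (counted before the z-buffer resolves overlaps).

T0:
  2·area = 90  (B↔C swapped to make it positive)
  edge (0, 0)→(14, 2): d=(14,2) right/bottom  bias=-1
  edge (14, 2)→(4, 7): d=(-10,5) right/bottom  bias=-1
  edge (4, 7)→(0, 0): d=(-4,-7) top-left  bias=+0
    (0,0)@(1, 1): e=[12,75,3] → █
    (1,0)@(3, 1): e=[8,65,17] → █
    (2,0)@(5, 1): e=[4,55,31] → █
    (3,0)@(7, 1): e=[0,45,45] → ·  [on edge]
    (0,1)@(1, 3): e=[40,55,-5] → ·
    (1,1)@(3, 3): e=[36,45,9] → █
    (3,1)@(7, 3): e=[28,25,37] → █
    (4,1)@(9, 3): e=[24,15,51] → █
    (5,1)@(11, 3): e=[20,5,65] → █
    (6,1)@(13, 3): e=[16,-5,79] → ·
    (1,2)@(3, 5): e=[64,25,1] → █
    (4,2)@(9, 5): e=[52,-5,43] → ·
  covered (11 px):
    █ █ █ · · · · ·
    · █ █ █ █ █ · ·
    · █ █ █ · · · ·
    · · · · · · · ·
    · · · · · · · ·
    · · · · · · · ·
    · · · · · · · ·
T1:
  2·area = 24
  edge (10, 10)→(6, 8): d=(-4,-2) top-left  bias=+0
  edge (6, 8)→(10, 4): d=(4,-4) top-left  bias=+0
  edge (10, 4)→(10, 10): d=(0,6) right/bottom  bias=-1
    (6,0)@(13, 1): e=[42,0,-18] → ·  [on edge]
    (5,1)@(11, 3): e=[30,0,-6] → ·  [on edge]
    (4,2)@(9, 5): e=[18,0,6] → █  [on edge]
    (5,2)@(11, 5): e=[22,8,-6] → ·
    (3,3)@(7, 7): e=[6,0,18] → █  [on edge]
    (5,3)@(11, 7): e=[14,16,-6] → ·
    (2,4)@(5, 9): e=[-6,0,30] → ·  [on edge]
    (3,4)@(7, 9): e=[-2,8,18] → ·
    (4,4)@(9, 9): e=[2,16,6] → █
    (5,4)@(11, 9): e=[6,24,-6] → ·
    (1,5)@(3, 11): e=[-18,0,42] → ·  [on edge]
    (4,5)@(9, 11): e=[-6,24,6] → ·
    (0,6)@(1, 13): e=[-30,0,54] → ·  [on edge]
  covered (4 px):
    · · · · · · · ·
    · · · · · · · ·
    · · · · █ · · ·
    · · · █ █ · · ·
    · · · · █ · · ·
    · · · · · · · ·
    · · · · · · · ·
T2:
  2·area = 56
  edge (8, 4)→(16, 10): d=(8,6) right/bottom  bias=-1
  edge (16, 10)→(12, 14): d=(-4,4) right/bottom  bias=-1
  edge (12, 14)→(8, 4): d=(-4,-10) top-left  bias=+0
    (4,2)@(9, 5): e=[2,48,6] → █
    (5,2)@(11, 5): e=[-10,40,26] → ·
    (4,3)@(9, 7): e=[18,40,-2] → ·
    (5,3)@(11, 7): e=[6,32,18] → █
    (6,3)@(13, 7): e=[-6,24,38] → ·
    (5,4)@(11, 9): e=[22,24,10] → █
    (6,4)@(13, 9): e=[10,16,30] → █
    (7,4)@(15, 9): e=[-2,8,50] → ·
    (5,5)@(11, 11): e=[38,16,2] → █
    (7,5)@(15, 11): e=[14,0,42] → ·  [on edge]
    (5,6)@(11, 13): e=[54,8,-6] → ·
    (6,6)@(13, 13): e=[42,0,14] → ·  [on edge]
  covered (6 px):
    · · · · · · · ·
    · · · · · · · ·
    · · · · █ · · ·
    · · · · · █ · ·
    · · · · · █ █ ·
    · · · · · █ █ ·
    · · · · · · · ·

Answer: 21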